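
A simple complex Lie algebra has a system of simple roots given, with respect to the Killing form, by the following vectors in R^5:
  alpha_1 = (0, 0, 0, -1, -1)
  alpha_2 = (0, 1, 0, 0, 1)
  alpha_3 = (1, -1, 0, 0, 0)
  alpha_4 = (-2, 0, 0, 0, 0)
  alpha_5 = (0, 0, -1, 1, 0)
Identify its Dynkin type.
Compute the Cartan integers a_ij = 2(alpha_i, alpha_j)/(alpha_j, alpha_j); the resulting 5x5 Cartan matrix is
[[2, -1, 0, 0, -1], [-1, 2, -1, 0, 0], [0, -1, 2, -1, 0], [0, 0, -2, 2, 0], [-1, 0, 0, 0, 2]].
The roots have two lengths (squared-length ratio 2:1); the short ones are alpha_{1,2,3,5}. The associated Dynkin diagram is a chain of 5 nodes with a double edge at one end; the terminal node there is the unique long simple root (C_5), so the type is C_5 (the algebra sp(10)).

C5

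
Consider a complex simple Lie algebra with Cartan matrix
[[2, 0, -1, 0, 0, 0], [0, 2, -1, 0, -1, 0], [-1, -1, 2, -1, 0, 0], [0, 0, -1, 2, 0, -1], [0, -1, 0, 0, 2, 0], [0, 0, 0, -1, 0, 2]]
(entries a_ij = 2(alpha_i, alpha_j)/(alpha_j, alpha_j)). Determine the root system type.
The matrix has rank 6 with 2's on the diagonal. Reading the off-diagonal entries as Dynkin edges (a single edge where a_ij = a_ji = -1; a double or triple edge where a_ij * a_ji = 2 or 3), the diagram is a chain of 5 nodes with one extra node attached to the third node from one end (E_6). One simple-root ordering that puts it in standard form is (alpha_5, alpha_1, alpha_2, alpha_3, alpha_4, alpha_6). So the algebra is type E_6.

E6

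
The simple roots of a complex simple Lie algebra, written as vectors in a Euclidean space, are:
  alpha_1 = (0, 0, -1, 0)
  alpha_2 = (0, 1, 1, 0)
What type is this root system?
Compute the Cartan integers a_ij = 2(alpha_i, alpha_j)/(alpha_j, alpha_j); the resulting 2x2 Cartan matrix is
[[2, -1], [-2, 2]].
The roots have two lengths (squared-length ratio 2:1); the short ones are alpha_{1}. The associated Dynkin diagram is a chain of 2 nodes with a double edge at one end; the terminal node there is the unique short simple root (B_2), so the type is B_2 (the algebra so(5)).

B_2 (so(5))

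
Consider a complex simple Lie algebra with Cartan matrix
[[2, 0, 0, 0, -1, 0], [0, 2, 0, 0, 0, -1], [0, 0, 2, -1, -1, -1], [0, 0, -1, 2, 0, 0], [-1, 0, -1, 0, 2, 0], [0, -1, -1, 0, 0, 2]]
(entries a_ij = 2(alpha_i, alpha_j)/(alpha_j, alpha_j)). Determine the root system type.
The matrix has rank 6 with 2's on the diagonal. Reading the off-diagonal entries as Dynkin edges (a single edge where a_ij = a_ji = -1; a double or triple edge where a_ij * a_ji = 2 or 3), the diagram is a chain of 5 nodes with one extra node attached to the third node from one end (E_6). One simple-root ordering that puts it in standard form is (alpha_2, alpha_4, alpha_6, alpha_3, alpha_5, alpha_1). So the algebra is type E_6.

E6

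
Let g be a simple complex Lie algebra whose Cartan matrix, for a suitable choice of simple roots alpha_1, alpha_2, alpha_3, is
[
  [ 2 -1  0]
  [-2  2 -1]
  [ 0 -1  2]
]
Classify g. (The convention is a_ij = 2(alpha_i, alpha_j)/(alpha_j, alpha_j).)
B3

The matrix has rank 3 with 2's on the diagonal. Reading the off-diagonal entries as Dynkin edges (a single edge where a_ij = a_ji = -1; a double or triple edge where a_ij * a_ji = 2 or 3), the diagram is a chain of 3 nodes with a double edge at one end; the terminal node there is the unique short simple root (B_3). One simple-root ordering that puts it in standard form is (alpha_3, alpha_2, alpha_1). So the algebra is type B_3, i.e. so(7).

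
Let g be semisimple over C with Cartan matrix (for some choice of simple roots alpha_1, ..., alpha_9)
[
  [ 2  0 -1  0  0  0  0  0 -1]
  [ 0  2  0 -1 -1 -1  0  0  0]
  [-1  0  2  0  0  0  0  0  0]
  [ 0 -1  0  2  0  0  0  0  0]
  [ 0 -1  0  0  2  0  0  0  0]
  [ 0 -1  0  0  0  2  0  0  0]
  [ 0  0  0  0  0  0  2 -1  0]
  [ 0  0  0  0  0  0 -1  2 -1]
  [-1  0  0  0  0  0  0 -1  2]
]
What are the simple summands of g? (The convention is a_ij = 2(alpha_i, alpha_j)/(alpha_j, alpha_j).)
The diagram associated to this matrix has two connected components: the simple roots {alpha_1, alpha_3, alpha_7, alpha_8, alpha_9} form a chain of 5 nodes with single edges (A_5), and {alpha_2, alpha_4, alpha_5, alpha_6} form a chain of 2 nodes with a fork of two nodes at one end (D_4). A semisimple Lie algebra decomposes uniquely as the direct sum of simple ideals, one per connected component of its Dynkin diagram, so g ≅ A_5 ⊕ D_4 (dimension 35 + 28 = 63).

type A_5 ⊕ type D_4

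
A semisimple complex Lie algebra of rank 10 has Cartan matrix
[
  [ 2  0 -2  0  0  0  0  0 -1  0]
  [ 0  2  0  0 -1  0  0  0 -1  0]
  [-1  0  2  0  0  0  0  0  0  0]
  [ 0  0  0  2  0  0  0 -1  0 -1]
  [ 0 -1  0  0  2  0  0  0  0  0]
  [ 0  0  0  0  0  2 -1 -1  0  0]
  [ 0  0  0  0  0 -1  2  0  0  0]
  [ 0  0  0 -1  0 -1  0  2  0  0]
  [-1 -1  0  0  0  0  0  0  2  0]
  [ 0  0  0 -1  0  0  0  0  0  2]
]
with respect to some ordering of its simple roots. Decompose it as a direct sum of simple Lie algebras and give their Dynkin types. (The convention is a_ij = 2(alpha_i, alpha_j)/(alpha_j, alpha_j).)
type A_5 + type B_5

The diagram associated to this matrix has two connected components: the simple roots {alpha_4, alpha_6, alpha_7, alpha_8, alpha_10} form a chain of 5 nodes with single edges (A_5), and {alpha_1, alpha_2, alpha_3, alpha_5, alpha_9} form a chain of 5 nodes with a double edge at one end; the terminal node there is the unique short simple root (B_5). A semisimple Lie algebra decomposes uniquely as the direct sum of simple ideals, one per connected component of its Dynkin diagram, so g ≅ A_5 ⊕ B_5 (dimension 35 + 55 = 90).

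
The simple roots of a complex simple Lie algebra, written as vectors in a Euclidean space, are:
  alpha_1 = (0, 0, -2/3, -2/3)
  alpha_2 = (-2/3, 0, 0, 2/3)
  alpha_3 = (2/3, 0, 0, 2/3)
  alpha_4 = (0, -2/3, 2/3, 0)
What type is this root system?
Compute the Cartan integers a_ij = 2(alpha_i, alpha_j)/(alpha_j, alpha_j); the resulting 4x4 Cartan matrix is
[[2, -1, -1, -1], [-1, 2, 0, 0], [-1, 0, 2, 0], [-1, 0, 0, 2]].
All simple roots have the same length, so the diagram is simply laced. The associated Dynkin diagram is a chain of 2 nodes with a fork of two nodes at one end (D_4), so the type is D_4 (the algebra so(8)).

D4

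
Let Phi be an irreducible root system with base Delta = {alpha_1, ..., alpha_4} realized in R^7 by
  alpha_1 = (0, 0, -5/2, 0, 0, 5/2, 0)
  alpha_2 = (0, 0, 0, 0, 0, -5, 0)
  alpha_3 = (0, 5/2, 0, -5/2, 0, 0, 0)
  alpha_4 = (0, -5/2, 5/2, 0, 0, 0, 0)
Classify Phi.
Compute the Cartan integers a_ij = 2(alpha_i, alpha_j)/(alpha_j, alpha_j); the resulting 4x4 Cartan matrix is
[[2, -1, 0, -1], [-2, 2, 0, 0], [0, 0, 2, -1], [-1, 0, -1, 2]].
The roots have two lengths (squared-length ratio 2:1); the short ones are alpha_{1,3,4}. The associated Dynkin diagram is a chain of 4 nodes with a double edge at one end; the terminal node there is the unique long simple root (C_4), so the type is C_4 (the algebra sp(8)).

type C_4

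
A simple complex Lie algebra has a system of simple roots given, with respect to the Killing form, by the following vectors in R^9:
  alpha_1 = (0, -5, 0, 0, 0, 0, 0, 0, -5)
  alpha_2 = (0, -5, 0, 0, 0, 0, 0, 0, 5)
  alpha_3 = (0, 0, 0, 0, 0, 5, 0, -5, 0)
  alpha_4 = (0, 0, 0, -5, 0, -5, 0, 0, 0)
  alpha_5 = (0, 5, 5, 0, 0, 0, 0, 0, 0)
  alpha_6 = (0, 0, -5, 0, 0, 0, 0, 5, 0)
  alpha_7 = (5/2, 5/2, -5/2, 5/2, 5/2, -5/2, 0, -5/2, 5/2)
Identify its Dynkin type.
Compute the Cartan integers a_ij = 2(alpha_i, alpha_j)/(alpha_j, alpha_j); the resulting 7x7 Cartan matrix is
[[2, 0, 0, 0, -1, 0, -1], [0, 2, 0, 0, -1, 0, 0], [0, 0, 2, -1, 0, -1, 0], [0, 0, -1, 2, 0, 0, 0], [-1, -1, 0, 0, 2, -1, 0], [0, 0, -1, 0, -1, 2, 0], [-1, 0, 0, 0, 0, 0, 2]].
All simple roots have the same length, so the diagram is simply laced. The associated Dynkin diagram is a chain of 6 nodes with one extra node attached to the third node from one end (E_7), so the type is E_7.

E_7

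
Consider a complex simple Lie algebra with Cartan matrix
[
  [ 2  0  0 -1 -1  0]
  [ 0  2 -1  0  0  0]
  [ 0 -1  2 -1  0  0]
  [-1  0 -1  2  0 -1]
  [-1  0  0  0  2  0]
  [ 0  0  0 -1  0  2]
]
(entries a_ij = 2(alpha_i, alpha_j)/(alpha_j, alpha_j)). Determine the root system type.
The matrix has rank 6 with 2's on the diagonal. Reading the off-diagonal entries as Dynkin edges (a single edge where a_ij = a_ji = -1; a double or triple edge where a_ij * a_ji = 2 or 3), the diagram is a chain of 5 nodes with one extra node attached to the third node from one end (E_6). One simple-root ordering that puts it in standard form is (alpha_2, alpha_6, alpha_3, alpha_4, alpha_1, alpha_5). So the algebra is type E_6.

E_6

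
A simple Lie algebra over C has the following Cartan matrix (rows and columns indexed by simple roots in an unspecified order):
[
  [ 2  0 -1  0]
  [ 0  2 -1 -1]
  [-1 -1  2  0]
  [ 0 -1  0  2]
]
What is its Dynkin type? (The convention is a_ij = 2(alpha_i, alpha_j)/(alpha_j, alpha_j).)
The matrix has rank 4 with 2's on the diagonal. Reading the off-diagonal entries as Dynkin edges (a single edge where a_ij = a_ji = -1; a double or triple edge where a_ij * a_ji = 2 or 3), the diagram is a chain of 4 nodes with single edges (A_4). One simple-root ordering that puts it in standard form is (alpha_4, alpha_2, alpha_3, alpha_1). So the algebra is type A_4, i.e. sl(5).

A_4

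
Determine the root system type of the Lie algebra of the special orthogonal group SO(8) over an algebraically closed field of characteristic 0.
D_4

This is so(8) with 8 even, which has dimension 8(8-1)/2 = 28 and rank 8/2 = 4. In the classification of classical Lie algebras, the orthogonal algebra so(2n) in an even number of variables has type D_n; here n = 4, so the Dynkin diagram is a chain of 2 nodes with a fork of two nodes at one end (D_4). Hence the type is D_4.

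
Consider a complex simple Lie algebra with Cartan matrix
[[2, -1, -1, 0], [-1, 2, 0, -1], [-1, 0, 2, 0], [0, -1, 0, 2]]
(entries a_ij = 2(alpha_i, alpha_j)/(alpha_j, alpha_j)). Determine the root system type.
A_4 (sl(5))

The matrix has rank 4 with 2's on the diagonal. Reading the off-diagonal entries as Dynkin edges (a single edge where a_ij = a_ji = -1; a double or triple edge where a_ij * a_ji = 2 or 3), the diagram is a chain of 4 nodes with single edges (A_4). One simple-root ordering that puts it in standard form is (alpha_4, alpha_2, alpha_1, alpha_3). So the algebra is type A_4, i.e. sl(5).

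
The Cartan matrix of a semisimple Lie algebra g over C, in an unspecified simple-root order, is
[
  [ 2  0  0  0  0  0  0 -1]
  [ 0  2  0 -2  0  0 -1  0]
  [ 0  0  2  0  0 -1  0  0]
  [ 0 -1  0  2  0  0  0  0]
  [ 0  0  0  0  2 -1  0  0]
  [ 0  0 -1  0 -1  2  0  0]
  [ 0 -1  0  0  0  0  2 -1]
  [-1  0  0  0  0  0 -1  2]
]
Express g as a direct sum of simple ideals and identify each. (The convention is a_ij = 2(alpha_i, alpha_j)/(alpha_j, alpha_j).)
A_3 (sl(4)) + B_5 (so(11))

The diagram associated to this matrix has two connected components: the simple roots {alpha_3, alpha_5, alpha_6} form a chain of 3 nodes with single edges (A_3), and {alpha_1, alpha_2, alpha_4, alpha_7, alpha_8} form a chain of 5 nodes with a double edge at one end; the terminal node there is the unique short simple root (B_5). A semisimple Lie algebra decomposes uniquely as the direct sum of simple ideals, one per connected component of its Dynkin diagram, so g ≅ A_3 ⊕ B_5 (dimension 15 + 55 = 70).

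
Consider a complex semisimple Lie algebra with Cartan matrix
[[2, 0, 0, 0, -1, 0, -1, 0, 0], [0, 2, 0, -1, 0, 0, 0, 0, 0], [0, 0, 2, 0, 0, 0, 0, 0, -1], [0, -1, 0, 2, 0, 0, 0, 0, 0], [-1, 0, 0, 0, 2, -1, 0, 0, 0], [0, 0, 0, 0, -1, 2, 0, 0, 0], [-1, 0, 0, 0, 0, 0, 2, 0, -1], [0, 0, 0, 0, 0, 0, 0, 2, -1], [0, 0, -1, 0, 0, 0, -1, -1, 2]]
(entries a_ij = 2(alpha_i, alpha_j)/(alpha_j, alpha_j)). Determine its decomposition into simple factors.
The diagram associated to this matrix has two connected components: the simple roots {alpha_2, alpha_4} form a chain of 2 nodes with single edges (A_2), and {alpha_1, alpha_3, alpha_5, alpha_6, alpha_7, alpha_8, alpha_9} form a chain of 5 nodes with a fork of two nodes at one end (D_7). A semisimple Lie algebra decomposes uniquely as the direct sum of simple ideals, one per connected component of its Dynkin diagram, so g ≅ A_2 ⊕ D_7 (dimension 8 + 91 = 99).

A_2 (sl(3)) ⊕ D_7 (so(14))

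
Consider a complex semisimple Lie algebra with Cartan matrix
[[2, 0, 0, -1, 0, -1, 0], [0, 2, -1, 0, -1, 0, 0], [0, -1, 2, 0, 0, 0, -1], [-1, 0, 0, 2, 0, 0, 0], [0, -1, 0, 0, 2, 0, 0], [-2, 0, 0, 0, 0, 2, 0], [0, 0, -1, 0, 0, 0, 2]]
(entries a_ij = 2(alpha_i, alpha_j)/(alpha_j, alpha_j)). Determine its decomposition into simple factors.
type A_4 ⊕ type C_3

The diagram associated to this matrix has two connected components: the simple roots {alpha_2, alpha_3, alpha_5, alpha_7} form a chain of 4 nodes with single edges (A_4), and {alpha_1, alpha_4, alpha_6} form a chain of 3 nodes with a double edge at one end; the terminal node there is the unique long simple root (C_3). A semisimple Lie algebra decomposes uniquely as the direct sum of simple ideals, one per connected component of its Dynkin diagram, so g ≅ A_4 ⊕ C_3 (dimension 24 + 21 = 45).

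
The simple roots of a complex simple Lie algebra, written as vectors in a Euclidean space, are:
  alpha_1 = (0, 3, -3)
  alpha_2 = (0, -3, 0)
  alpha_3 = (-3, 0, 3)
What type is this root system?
B3

Compute the Cartan integers a_ij = 2(alpha_i, alpha_j)/(alpha_j, alpha_j); the resulting 3x3 Cartan matrix is
[[2, -2, -1], [-1, 2, 0], [-1, 0, 2]].
The roots have two lengths (squared-length ratio 2:1); the short ones are alpha_{2}. The associated Dynkin diagram is a chain of 3 nodes with a double edge at one end; the terminal node there is the unique short simple root (B_3), so the type is B_3 (the algebra so(7)).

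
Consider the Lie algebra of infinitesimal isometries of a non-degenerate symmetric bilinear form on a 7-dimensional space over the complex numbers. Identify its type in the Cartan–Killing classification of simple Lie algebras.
This is so(7) with 7 odd, which has dimension 7(7-1)/2 = 21 and rank (7-1)/2 = 3. In the classification of classical Lie algebras, the orthogonal algebra so(2n+1) in an odd number of variables has type B_n; here n = 3, so the Dynkin diagram is a chain of 3 nodes with a double edge at one end; the terminal node there is the unique short simple root (B_3). Hence the type is B_3.

B_3 (so(7))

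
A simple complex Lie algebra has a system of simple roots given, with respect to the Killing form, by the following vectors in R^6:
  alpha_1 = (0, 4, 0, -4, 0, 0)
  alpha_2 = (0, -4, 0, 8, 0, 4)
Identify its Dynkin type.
G_2

Compute the Cartan integers a_ij = 2(alpha_i, alpha_j)/(alpha_j, alpha_j); the resulting 2x2 Cartan matrix is
[[2, -1], [-3, 2]].
The roots have two lengths (squared-length ratio 3:1); the short ones are alpha_{1}. The associated Dynkin diagram is two nodes joined by a triple edge (G_2), so the type is G_2.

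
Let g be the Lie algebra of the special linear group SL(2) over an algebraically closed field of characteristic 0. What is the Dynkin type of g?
A_1 (sl(2))

This is sl(2), which has dimension 2^2 - 1 = 3 and rank 2 - 1 = 1 (a Cartan subalgebra is the diagonal traceless matrices). In the classification of classical Lie algebras, the special linear algebra sl(n+1) has type A_n; here n = 1, so the Dynkin diagram is a chain of 1 nodes with single edges (A_1). Hence the type is A_1.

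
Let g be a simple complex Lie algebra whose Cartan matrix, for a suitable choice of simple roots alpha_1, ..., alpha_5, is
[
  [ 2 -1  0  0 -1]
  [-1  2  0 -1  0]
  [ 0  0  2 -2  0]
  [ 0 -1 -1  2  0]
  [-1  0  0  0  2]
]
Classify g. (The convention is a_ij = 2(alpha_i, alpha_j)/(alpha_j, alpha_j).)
The matrix has rank 5 with 2's on the diagonal. Reading the off-diagonal entries as Dynkin edges (a single edge where a_ij = a_ji = -1; a double or triple edge where a_ij * a_ji = 2 or 3), the diagram is a chain of 5 nodes with a double edge at one end; the terminal node there is the unique long simple root (C_5). One simple-root ordering that puts it in standard form is (alpha_5, alpha_1, alpha_2, alpha_4, alpha_3). So the algebra is type C_5, i.e. sp(10).

type C_5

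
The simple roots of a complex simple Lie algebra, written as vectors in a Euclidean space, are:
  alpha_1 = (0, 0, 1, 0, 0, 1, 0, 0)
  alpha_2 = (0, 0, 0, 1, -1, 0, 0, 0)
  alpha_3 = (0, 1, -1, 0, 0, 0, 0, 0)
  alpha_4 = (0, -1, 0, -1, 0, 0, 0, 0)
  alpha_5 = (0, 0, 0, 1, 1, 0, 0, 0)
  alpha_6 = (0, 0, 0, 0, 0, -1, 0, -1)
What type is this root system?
Compute the Cartan integers a_ij = 2(alpha_i, alpha_j)/(alpha_j, alpha_j); the resulting 6x6 Cartan matrix is
[[2, 0, -1, 0, 0, -1], [0, 2, 0, -1, 0, 0], [-1, 0, 2, -1, 0, 0], [0, -1, -1, 2, -1, 0], [0, 0, 0, -1, 2, 0], [-1, 0, 0, 0, 0, 2]].
All simple roots have the same length, so the diagram is simply laced. The associated Dynkin diagram is a chain of 4 nodes with a fork of two nodes at one end (D_6), so the type is D_6 (the algebra so(12)).

D_6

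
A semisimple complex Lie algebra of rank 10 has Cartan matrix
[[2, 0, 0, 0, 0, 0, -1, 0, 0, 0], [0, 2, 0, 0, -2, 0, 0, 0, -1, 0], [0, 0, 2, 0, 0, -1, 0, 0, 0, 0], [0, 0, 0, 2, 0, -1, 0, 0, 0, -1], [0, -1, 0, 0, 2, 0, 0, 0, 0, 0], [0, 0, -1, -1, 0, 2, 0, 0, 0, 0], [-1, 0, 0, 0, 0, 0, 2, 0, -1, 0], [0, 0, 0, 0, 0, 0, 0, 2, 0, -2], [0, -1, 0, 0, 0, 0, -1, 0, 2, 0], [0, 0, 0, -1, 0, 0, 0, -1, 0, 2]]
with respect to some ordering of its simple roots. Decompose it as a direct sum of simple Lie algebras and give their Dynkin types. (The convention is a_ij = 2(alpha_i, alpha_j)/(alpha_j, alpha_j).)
The diagram associated to this matrix has two connected components: the simple roots {alpha_1, alpha_2, alpha_5, alpha_7, alpha_9} form a chain of 5 nodes with a double edge at one end; the terminal node there is the unique short simple root (B_5), and {alpha_3, alpha_4, alpha_6, alpha_8, alpha_10} form a chain of 5 nodes with a double edge at one end; the terminal node there is the unique long simple root (C_5). A semisimple Lie algebra decomposes uniquely as the direct sum of simple ideals, one per connected component of its Dynkin diagram, so g ≅ B_5 ⊕ C_5 (dimension 55 + 55 = 110).

B_5 ⊕ C_5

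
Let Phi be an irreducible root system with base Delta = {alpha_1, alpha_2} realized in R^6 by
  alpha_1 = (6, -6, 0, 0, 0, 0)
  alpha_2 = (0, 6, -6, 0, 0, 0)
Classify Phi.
Compute the Cartan integers a_ij = 2(alpha_i, alpha_j)/(alpha_j, alpha_j); the resulting 2x2 Cartan matrix is
[[2, -1], [-1, 2]].
All simple roots have the same length, so the diagram is simply laced. The associated Dynkin diagram is a chain of 2 nodes with single edges (A_2), so the type is A_2 (the algebra sl(3)).

type A_2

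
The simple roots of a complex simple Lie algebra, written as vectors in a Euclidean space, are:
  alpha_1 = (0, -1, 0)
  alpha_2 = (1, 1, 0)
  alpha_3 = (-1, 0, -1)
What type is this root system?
Compute the Cartan integers a_ij = 2(alpha_i, alpha_j)/(alpha_j, alpha_j); the resulting 3x3 Cartan matrix is
[[2, -1, 0], [-2, 2, -1], [0, -1, 2]].
The roots have two lengths (squared-length ratio 2:1); the short ones are alpha_{1}. The associated Dynkin diagram is a chain of 3 nodes with a double edge at one end; the terminal node there is the unique short simple root (B_3), so the type is B_3 (the algebra so(7)).

B3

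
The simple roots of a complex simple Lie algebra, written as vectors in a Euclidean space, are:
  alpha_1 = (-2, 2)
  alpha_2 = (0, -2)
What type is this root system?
Compute the Cartan integers a_ij = 2(alpha_i, alpha_j)/(alpha_j, alpha_j); the resulting 2x2 Cartan matrix is
[[2, -2], [-1, 2]].
The roots have two lengths (squared-length ratio 2:1); the short ones are alpha_{2}. The associated Dynkin diagram is a chain of 2 nodes with a double edge at one end; the terminal node there is the unique short simple root (B_2), so the type is B_2 (the algebra so(5)).

B_2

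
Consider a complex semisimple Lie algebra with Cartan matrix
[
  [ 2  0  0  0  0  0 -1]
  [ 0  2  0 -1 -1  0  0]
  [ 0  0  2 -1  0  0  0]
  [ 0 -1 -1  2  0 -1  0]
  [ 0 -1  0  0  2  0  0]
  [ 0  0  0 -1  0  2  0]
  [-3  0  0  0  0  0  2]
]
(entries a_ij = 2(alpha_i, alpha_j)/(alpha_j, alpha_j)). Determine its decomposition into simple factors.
The diagram associated to this matrix has two connected components: the simple roots {alpha_2, alpha_3, alpha_4, alpha_5, alpha_6} form a chain of 3 nodes with a fork of two nodes at one end (D_5), and {alpha_1, alpha_7} form two nodes joined by a triple edge (G_2). A semisimple Lie algebra decomposes uniquely as the direct sum of simple ideals, one per connected component of its Dynkin diagram, so g ≅ D_5 ⊕ G_2 (dimension 45 + 14 = 59).

type D_5 ⊕ type G_2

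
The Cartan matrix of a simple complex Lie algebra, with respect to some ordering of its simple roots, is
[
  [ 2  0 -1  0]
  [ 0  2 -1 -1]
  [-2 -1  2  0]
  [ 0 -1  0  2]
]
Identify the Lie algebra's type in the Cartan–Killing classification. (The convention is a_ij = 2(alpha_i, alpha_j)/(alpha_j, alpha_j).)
B_4 (so(9))

The matrix has rank 4 with 2's on the diagonal. Reading the off-diagonal entries as Dynkin edges (a single edge where a_ij = a_ji = -1; a double or triple edge where a_ij * a_ji = 2 or 3), the diagram is a chain of 4 nodes with a double edge at one end; the terminal node there is the unique short simple root (B_4). One simple-root ordering that puts it in standard form is (alpha_4, alpha_2, alpha_3, alpha_1). So the algebra is type B_4, i.e. so(9).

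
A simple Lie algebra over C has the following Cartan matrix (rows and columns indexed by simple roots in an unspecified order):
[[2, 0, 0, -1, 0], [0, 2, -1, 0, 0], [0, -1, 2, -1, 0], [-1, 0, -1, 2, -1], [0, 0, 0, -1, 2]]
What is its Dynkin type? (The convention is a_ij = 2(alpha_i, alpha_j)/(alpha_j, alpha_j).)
The matrix has rank 5 with 2's on the diagonal. Reading the off-diagonal entries as Dynkin edges (a single edge where a_ij = a_ji = -1; a double or triple edge where a_ij * a_ji = 2 or 3), the diagram is a chain of 3 nodes with a fork of two nodes at one end (D_5). One simple-root ordering that puts it in standard form is (alpha_2, alpha_3, alpha_4, alpha_1, alpha_5). So the algebra is type D_5, i.e. so(10).

D5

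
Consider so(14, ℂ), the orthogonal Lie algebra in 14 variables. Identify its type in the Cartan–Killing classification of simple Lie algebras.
This is so(14) with 14 even, which has dimension 14(14-1)/2 = 91 and rank 14/2 = 7. In the classification of classical Lie algebras, the orthogonal algebra so(2n) in an even number of variables has type D_n; here n = 7, so the Dynkin diagram is a chain of 5 nodes with a fork of two nodes at one end (D_7). Hence the type is D_7.

D7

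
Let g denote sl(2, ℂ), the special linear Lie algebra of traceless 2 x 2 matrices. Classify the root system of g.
This is sl(2), which has dimension 2^2 - 1 = 3 and rank 2 - 1 = 1 (a Cartan subalgebra is the diagonal traceless matrices). In the classification of classical Lie algebras, the special linear algebra sl(n+1) has type A_n; here n = 1, so the Dynkin diagram is a chain of 1 nodes with single edges (A_1). Hence the type is A_1.

A1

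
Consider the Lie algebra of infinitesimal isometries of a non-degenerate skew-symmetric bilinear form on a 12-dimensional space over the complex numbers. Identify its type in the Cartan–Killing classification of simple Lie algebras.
This is sp(12), which has dimension 12(12+1)/2 = 78 and rank 12/2 = 6. In the classification of classical Lie algebras, the symplectic algebra sp(2n) has type C_n; here n = 6, so the Dynkin diagram is a chain of 6 nodes with a double edge at one end; the terminal node there is the unique long simple root (C_6). Hence the type is C_6.

C6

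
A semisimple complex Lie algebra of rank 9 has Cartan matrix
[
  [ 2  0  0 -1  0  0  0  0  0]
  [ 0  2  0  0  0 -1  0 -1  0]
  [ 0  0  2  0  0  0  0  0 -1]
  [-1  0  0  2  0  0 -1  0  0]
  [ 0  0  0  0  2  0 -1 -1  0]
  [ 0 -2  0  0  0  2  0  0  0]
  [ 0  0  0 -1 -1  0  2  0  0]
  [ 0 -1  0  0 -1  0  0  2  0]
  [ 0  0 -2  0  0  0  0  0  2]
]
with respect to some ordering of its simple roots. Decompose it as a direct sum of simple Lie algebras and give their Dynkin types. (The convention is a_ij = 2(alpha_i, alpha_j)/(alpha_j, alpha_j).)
B2 ⊕ C7

The diagram associated to this matrix has two connected components: the simple roots {alpha_3, alpha_9} form a chain of 2 nodes with a double edge at one end; the terminal node there is the unique short simple root (B_2), and {alpha_1, alpha_2, alpha_4, alpha_5, alpha_6, alpha_7, alpha_8} form a chain of 7 nodes with a double edge at one end; the terminal node there is the unique long simple root (C_7). A semisimple Lie algebra decomposes uniquely as the direct sum of simple ideals, one per connected component of its Dynkin diagram, so g ≅ B_2 ⊕ C_7 (dimension 10 + 105 = 115).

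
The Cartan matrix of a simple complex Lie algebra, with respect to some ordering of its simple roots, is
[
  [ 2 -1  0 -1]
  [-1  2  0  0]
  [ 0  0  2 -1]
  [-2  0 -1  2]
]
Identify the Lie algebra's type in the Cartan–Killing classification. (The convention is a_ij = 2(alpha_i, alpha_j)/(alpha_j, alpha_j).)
The matrix has rank 4 with 2's on the diagonal. Reading the off-diagonal entries as Dynkin edges (a single edge where a_ij = a_ji = -1; a double or triple edge where a_ij * a_ji = 2 or 3), the diagram is a chain of 4 nodes with a double edge between the middle two (F_4). One simple-root ordering that puts it in standard form is (alpha_3, alpha_4, alpha_1, alpha_2). So the algebra is type F_4.

F_4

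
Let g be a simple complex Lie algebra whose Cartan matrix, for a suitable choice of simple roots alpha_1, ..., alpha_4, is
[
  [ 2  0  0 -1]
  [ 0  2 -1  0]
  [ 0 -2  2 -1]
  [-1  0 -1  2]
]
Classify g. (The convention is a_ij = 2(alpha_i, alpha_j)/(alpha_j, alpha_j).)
B_4

The matrix has rank 4 with 2's on the diagonal. Reading the off-diagonal entries as Dynkin edges (a single edge where a_ij = a_ji = -1; a double or triple edge where a_ij * a_ji = 2 or 3), the diagram is a chain of 4 nodes with a double edge at one end; the terminal node there is the unique short simple root (B_4). One simple-root ordering that puts it in standard form is (alpha_1, alpha_4, alpha_3, alpha_2). So the algebra is type B_4, i.e. so(9).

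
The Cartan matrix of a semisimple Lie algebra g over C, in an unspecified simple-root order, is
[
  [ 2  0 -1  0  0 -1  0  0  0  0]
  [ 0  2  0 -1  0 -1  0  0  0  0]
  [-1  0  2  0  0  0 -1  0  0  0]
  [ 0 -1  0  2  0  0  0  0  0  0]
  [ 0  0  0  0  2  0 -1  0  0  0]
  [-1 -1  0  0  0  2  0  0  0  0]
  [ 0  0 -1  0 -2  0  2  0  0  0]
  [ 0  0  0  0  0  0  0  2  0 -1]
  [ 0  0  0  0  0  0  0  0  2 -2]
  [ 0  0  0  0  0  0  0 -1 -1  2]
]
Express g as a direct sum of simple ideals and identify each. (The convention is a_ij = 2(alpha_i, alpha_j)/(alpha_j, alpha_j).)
The diagram associated to this matrix has two connected components: the simple roots {alpha_1, alpha_2, alpha_3, alpha_4, alpha_5, alpha_6, alpha_7} form a chain of 7 nodes with a double edge at one end; the terminal node there is the unique short simple root (B_7), and {alpha_8, alpha_9, alpha_10} form a chain of 3 nodes with a double edge at one end; the terminal node there is the unique long simple root (C_3). A semisimple Lie algebra decomposes uniquely as the direct sum of simple ideals, one per connected component of its Dynkin diagram, so g ≅ B_7 ⊕ C_3 (dimension 105 + 21 = 126).

B_7 ⊕ C_3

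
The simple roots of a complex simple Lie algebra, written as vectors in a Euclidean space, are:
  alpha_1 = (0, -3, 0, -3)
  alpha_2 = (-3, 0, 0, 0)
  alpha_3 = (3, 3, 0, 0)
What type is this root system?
Compute the Cartan integers a_ij = 2(alpha_i, alpha_j)/(alpha_j, alpha_j); the resulting 3x3 Cartan matrix is
[[2, 0, -1], [0, 2, -1], [-1, -2, 2]].
The roots have two lengths (squared-length ratio 2:1); the short ones are alpha_{2}. The associated Dynkin diagram is a chain of 3 nodes with a double edge at one end; the terminal node there is the unique short simple root (B_3), so the type is B_3 (the algebra so(7)).

B3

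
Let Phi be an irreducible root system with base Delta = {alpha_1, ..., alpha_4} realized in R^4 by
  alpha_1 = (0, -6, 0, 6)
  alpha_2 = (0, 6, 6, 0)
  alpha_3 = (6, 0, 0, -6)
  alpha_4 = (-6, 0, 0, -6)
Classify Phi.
Compute the Cartan integers a_ij = 2(alpha_i, alpha_j)/(alpha_j, alpha_j); the resulting 4x4 Cartan matrix is
[[2, -1, -1, -1], [-1, 2, 0, 0], [-1, 0, 2, 0], [-1, 0, 0, 2]].
All simple roots have the same length, so the diagram is simply laced. The associated Dynkin diagram is a chain of 2 nodes with a fork of two nodes at one end (D_4), so the type is D_4 (the algebra so(8)).

D_4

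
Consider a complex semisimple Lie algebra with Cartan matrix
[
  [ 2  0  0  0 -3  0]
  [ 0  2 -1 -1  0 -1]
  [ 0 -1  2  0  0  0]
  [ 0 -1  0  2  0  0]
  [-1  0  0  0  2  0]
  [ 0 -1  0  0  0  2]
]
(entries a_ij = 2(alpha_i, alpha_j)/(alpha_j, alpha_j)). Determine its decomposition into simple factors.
D4 + G2

The diagram associated to this matrix has two connected components: the simple roots {alpha_2, alpha_3, alpha_4, alpha_6} form a chain of 2 nodes with a fork of two nodes at one end (D_4), and {alpha_1, alpha_5} form two nodes joined by a triple edge (G_2). A semisimple Lie algebra decomposes uniquely as the direct sum of simple ideals, one per connected component of its Dynkin diagram, so g ≅ D_4 ⊕ G_2 (dimension 28 + 14 = 42).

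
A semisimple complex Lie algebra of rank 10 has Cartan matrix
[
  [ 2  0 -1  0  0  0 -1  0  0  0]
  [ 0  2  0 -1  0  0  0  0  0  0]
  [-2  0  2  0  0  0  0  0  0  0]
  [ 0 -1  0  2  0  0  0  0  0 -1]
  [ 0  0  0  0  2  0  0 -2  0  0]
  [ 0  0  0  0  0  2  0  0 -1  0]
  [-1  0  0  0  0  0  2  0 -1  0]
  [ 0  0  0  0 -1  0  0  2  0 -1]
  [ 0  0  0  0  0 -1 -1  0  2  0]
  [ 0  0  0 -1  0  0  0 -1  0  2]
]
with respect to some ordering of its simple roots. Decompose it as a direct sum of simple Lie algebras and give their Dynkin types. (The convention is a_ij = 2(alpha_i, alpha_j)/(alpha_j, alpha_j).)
The diagram associated to this matrix has two connected components: the simple roots {alpha_1, alpha_3, alpha_6, alpha_7, alpha_9} form a chain of 5 nodes with a double edge at one end; the terminal node there is the unique long simple root (C_5), and {alpha_2, alpha_4, alpha_5, alpha_8, alpha_10} form a chain of 5 nodes with a double edge at one end; the terminal node there is the unique long simple root (C_5). A semisimple Lie algebra decomposes uniquely as the direct sum of simple ideals, one per connected component of its Dynkin diagram, so g ≅ C_5 ⊕ C_5 (dimension 55 + 55 = 110).

C_5 (sp(10)) ⊕ C_5 (sp(10))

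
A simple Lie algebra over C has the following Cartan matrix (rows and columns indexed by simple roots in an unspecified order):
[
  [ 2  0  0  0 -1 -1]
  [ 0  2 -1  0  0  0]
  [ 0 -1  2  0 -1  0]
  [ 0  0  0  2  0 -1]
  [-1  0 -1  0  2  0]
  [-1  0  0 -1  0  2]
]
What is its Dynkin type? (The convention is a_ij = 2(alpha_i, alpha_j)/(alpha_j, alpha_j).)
A6

The matrix has rank 6 with 2's on the diagonal. Reading the off-diagonal entries as Dynkin edges (a single edge where a_ij = a_ji = -1; a double or triple edge where a_ij * a_ji = 2 or 3), the diagram is a chain of 6 nodes with single edges (A_6). One simple-root ordering that puts it in standard form is (alpha_4, alpha_6, alpha_1, alpha_5, alpha_3, alpha_2). So the algebra is type A_6, i.e. sl(7).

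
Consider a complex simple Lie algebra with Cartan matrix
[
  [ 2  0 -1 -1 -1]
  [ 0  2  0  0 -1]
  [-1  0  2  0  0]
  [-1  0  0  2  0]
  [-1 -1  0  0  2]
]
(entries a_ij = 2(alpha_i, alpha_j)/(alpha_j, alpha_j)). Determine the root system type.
D_5 (so(10))

The matrix has rank 5 with 2's on the diagonal. Reading the off-diagonal entries as Dynkin edges (a single edge where a_ij = a_ji = -1; a double or triple edge where a_ij * a_ji = 2 or 3), the diagram is a chain of 3 nodes with a fork of two nodes at one end (D_5). One simple-root ordering that puts it in standard form is (alpha_2, alpha_5, alpha_1, alpha_4, alpha_3). So the algebra is type D_5, i.e. so(10).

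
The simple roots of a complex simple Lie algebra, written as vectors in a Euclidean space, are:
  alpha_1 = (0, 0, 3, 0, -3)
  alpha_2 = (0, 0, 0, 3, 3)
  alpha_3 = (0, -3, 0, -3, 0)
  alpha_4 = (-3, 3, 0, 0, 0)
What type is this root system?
Compute the Cartan integers a_ij = 2(alpha_i, alpha_j)/(alpha_j, alpha_j); the resulting 4x4 Cartan matrix is
[[2, -1, 0, 0], [-1, 2, -1, 0], [0, -1, 2, -1], [0, 0, -1, 2]].
All simple roots have the same length, so the diagram is simply laced. The associated Dynkin diagram is a chain of 4 nodes with single edges (A_4), so the type is A_4 (the algebra sl(5)).

type A_4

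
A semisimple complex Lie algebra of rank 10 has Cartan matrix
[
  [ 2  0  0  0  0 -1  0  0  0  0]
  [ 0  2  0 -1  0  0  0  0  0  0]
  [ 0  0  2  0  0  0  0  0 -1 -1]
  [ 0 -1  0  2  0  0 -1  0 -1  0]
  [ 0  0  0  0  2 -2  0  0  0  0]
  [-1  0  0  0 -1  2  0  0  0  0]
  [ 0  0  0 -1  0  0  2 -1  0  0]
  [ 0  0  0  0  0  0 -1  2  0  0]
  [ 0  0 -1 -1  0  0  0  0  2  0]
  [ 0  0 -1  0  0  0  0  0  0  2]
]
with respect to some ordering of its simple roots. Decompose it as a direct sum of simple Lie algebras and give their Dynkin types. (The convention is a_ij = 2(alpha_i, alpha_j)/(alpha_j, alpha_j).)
The diagram associated to this matrix has two connected components: the simple roots {alpha_1, alpha_5, alpha_6} form a chain of 3 nodes with a double edge at one end; the terminal node there is the unique long simple root (C_3), and {alpha_2, alpha_3, alpha_4, alpha_7, alpha_8, alpha_9, alpha_10} form a chain of 6 nodes with one extra node attached to the third node from one end (E_7). A semisimple Lie algebra decomposes uniquely as the direct sum of simple ideals, one per connected component of its Dynkin diagram, so g ≅ C_3 ⊕ E_7 (dimension 21 + 133 = 154).

C_3 + E_7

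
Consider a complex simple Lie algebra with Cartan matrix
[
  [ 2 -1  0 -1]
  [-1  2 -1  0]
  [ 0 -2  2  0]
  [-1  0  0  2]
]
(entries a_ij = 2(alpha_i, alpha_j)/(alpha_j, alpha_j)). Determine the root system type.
The matrix has rank 4 with 2's on the diagonal. Reading the off-diagonal entries as Dynkin edges (a single edge where a_ij = a_ji = -1; a double or triple edge where a_ij * a_ji = 2 or 3), the diagram is a chain of 4 nodes with a double edge at one end; the terminal node there is the unique long simple root (C_4). One simple-root ordering that puts it in standard form is (alpha_4, alpha_1, alpha_2, alpha_3). So the algebra is type C_4, i.e. sp(8).

C4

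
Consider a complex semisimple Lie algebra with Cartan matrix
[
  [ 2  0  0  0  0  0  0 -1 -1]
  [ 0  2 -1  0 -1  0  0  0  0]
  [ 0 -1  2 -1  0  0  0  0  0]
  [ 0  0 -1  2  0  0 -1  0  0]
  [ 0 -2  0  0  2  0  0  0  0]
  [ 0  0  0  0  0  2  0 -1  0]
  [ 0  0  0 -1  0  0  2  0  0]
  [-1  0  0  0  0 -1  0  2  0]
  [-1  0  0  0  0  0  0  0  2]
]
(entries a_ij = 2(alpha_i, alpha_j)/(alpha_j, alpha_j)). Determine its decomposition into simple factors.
A_4 (sl(5)) + C_5 (sp(10))

The diagram associated to this matrix has two connected components: the simple roots {alpha_1, alpha_6, alpha_8, alpha_9} form a chain of 4 nodes with single edges (A_4), and {alpha_2, alpha_3, alpha_4, alpha_5, alpha_7} form a chain of 5 nodes with a double edge at one end; the terminal node there is the unique long simple root (C_5). A semisimple Lie algebra decomposes uniquely as the direct sum of simple ideals, one per connected component of its Dynkin diagram, so g ≅ A_4 ⊕ C_5 (dimension 24 + 55 = 79).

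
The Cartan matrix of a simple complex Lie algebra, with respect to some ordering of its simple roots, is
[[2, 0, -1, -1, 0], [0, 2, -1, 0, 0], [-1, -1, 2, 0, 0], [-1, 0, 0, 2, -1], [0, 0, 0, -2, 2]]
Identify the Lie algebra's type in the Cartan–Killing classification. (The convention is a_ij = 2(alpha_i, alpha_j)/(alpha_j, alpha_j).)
The matrix has rank 5 with 2's on the diagonal. Reading the off-diagonal entries as Dynkin edges (a single edge where a_ij = a_ji = -1; a double or triple edge where a_ij * a_ji = 2 or 3), the diagram is a chain of 5 nodes with a double edge at one end; the terminal node there is the unique long simple root (C_5). One simple-root ordering that puts it in standard form is (alpha_2, alpha_3, alpha_1, alpha_4, alpha_5). So the algebra is type C_5, i.e. sp(10).

C_5 (sp(10))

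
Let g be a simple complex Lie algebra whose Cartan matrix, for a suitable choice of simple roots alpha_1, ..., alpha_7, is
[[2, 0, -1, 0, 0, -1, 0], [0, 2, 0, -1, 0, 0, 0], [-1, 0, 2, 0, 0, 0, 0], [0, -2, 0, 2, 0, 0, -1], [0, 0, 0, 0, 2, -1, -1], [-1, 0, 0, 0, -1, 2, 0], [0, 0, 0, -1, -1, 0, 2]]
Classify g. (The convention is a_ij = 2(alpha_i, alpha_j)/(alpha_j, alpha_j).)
The matrix has rank 7 with 2's on the diagonal. Reading the off-diagonal entries as Dynkin edges (a single edge where a_ij = a_ji = -1; a double or triple edge where a_ij * a_ji = 2 or 3), the diagram is a chain of 7 nodes with a double edge at one end; the terminal node there is the unique short simple root (B_7). One simple-root ordering that puts it in standard form is (alpha_3, alpha_1, alpha_6, alpha_5, alpha_7, alpha_4, alpha_2). So the algebra is type B_7, i.e. so(15).

type B_7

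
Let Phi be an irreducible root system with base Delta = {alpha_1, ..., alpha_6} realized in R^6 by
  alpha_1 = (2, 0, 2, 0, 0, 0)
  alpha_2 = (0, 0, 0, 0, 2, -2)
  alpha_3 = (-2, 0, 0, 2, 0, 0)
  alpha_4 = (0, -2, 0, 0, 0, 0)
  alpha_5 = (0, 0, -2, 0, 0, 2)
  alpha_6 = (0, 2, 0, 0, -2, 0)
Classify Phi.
type B_6

Compute the Cartan integers a_ij = 2(alpha_i, alpha_j)/(alpha_j, alpha_j); the resulting 6x6 Cartan matrix is
[[2, 0, -1, 0, -1, 0], [0, 2, 0, 0, -1, -1], [-1, 0, 2, 0, 0, 0], [0, 0, 0, 2, 0, -1], [-1, -1, 0, 0, 2, 0], [0, -1, 0, -2, 0, 2]].
The roots have two lengths (squared-length ratio 2:1); the short ones are alpha_{4}. The associated Dynkin diagram is a chain of 6 nodes with a double edge at one end; the terminal node there is the unique short simple root (B_6), so the type is B_6 (the algebra so(13)).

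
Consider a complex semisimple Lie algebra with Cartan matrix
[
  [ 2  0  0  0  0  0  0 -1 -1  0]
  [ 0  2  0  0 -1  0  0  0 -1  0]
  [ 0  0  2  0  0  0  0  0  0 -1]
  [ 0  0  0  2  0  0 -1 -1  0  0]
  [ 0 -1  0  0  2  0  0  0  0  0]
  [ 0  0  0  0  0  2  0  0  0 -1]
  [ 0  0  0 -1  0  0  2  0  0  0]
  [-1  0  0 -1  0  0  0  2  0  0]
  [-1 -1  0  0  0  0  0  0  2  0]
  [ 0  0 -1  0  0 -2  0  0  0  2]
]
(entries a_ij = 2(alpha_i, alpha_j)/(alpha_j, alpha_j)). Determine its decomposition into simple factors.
The diagram associated to this matrix has two connected components: the simple roots {alpha_1, alpha_2, alpha_4, alpha_5, alpha_7, alpha_8, alpha_9} form a chain of 7 nodes with single edges (A_7), and {alpha_3, alpha_6, alpha_10} form a chain of 3 nodes with a double edge at one end; the terminal node there is the unique short simple root (B_3). A semisimple Lie algebra decomposes uniquely as the direct sum of simple ideals, one per connected component of its Dynkin diagram, so g ≅ A_7 ⊕ B_3 (dimension 63 + 21 = 84).

type A_7 ⊕ type B_3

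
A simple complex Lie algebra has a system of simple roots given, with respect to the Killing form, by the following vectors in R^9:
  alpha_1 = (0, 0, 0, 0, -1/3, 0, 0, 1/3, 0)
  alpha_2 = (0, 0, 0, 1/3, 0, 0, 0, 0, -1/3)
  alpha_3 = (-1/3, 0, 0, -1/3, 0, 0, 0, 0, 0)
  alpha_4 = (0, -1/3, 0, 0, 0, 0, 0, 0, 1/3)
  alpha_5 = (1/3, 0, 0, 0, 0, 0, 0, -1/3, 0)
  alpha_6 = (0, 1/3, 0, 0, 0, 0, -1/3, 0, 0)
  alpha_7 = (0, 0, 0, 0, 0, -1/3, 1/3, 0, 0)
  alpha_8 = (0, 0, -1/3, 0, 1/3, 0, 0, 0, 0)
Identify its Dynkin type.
Compute the Cartan integers a_ij = 2(alpha_i, alpha_j)/(alpha_j, alpha_j); the resulting 8x8 Cartan matrix is
[[2, 0, 0, 0, -1, 0, 0, -1], [0, 2, -1, -1, 0, 0, 0, 0], [0, -1, 2, 0, -1, 0, 0, 0], [0, -1, 0, 2, 0, -1, 0, 0], [-1, 0, -1, 0, 2, 0, 0, 0], [0, 0, 0, -1, 0, 2, -1, 0], [0, 0, 0, 0, 0, -1, 2, 0], [-1, 0, 0, 0, 0, 0, 0, 2]].
All simple roots have the same length, so the diagram is simply laced. The associated Dynkin diagram is a chain of 8 nodes with single edges (A_8), so the type is A_8 (the algebra sl(9)).

A8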